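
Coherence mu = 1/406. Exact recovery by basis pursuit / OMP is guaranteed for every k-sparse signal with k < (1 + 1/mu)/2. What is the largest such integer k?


1/mu = 406.
1 + 1/mu = 407.
(1 + 1/mu)/2 = 203.5 is not an integer, so k_max = floor(203.5) = 203.

203


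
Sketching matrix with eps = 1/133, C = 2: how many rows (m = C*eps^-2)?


1/eps = 133.
(1/eps)^2 = 17689.
m = 2*17689 = 35378.

35378


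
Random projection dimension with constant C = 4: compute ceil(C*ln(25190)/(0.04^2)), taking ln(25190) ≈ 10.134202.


ln(25190) ≈ 10.134202.
eps^2 = 0.04^2 = 0.0016.
C*ln(N)/eps^2 ≈ 4*10.134202/0.0016 ≈ 25335.505.
m = ceil(25335.505) = 25336.

25336


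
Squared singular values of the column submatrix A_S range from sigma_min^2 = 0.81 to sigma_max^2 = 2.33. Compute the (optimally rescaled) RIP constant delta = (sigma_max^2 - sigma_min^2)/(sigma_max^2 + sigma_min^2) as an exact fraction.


lambda_max - lambda_min = 2.33 - 0.81 = 1.52.
lambda_max + lambda_min = 2.33 + 0.81 = 3.14.
delta = 1.52/3.14 = 152/314 = 76/157.

76/157


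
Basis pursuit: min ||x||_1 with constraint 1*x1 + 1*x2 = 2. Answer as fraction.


Axis intercepts:
  x1 = 2, x2 = 0: L1 = 2
  x1 = 0, x2 = 2: L1 = 2
x* = (2, 0)
||x*||_1 = 2.

2


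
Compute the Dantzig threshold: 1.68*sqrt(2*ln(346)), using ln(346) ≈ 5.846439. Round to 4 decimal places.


ln(346) ≈ 5.846439.
2*ln(n) ≈ 11.692878.
sqrt(2*ln(n)) ≈ sqrt(11.692878) ≈ 3.419485.
threshold ≈ 1.68*3.419485 = 5.7447348 ≈ 5.7447.

5.7447


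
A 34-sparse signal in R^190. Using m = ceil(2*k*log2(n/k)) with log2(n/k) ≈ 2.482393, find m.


log2(n/k) = log2(190/34) ≈ 2.482393.
2*k*log2(n/k) ≈ 2*34*2.482393 = 168.802724.
m = ceil(168.802724) = 169.

169


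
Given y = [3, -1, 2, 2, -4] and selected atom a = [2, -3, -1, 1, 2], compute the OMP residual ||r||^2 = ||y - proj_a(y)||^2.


a^T a = 19.
a^T y = 1.
coeff = 1/19 = 1/19.
||r||^2 = 645/19.

645/19


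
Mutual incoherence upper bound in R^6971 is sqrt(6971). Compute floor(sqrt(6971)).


83^2 = 6889 <= 6971 < 7056 = 84^2, so 83 <= sqrt(6971) < 84.
floor(sqrt(6971)) = 83.

83


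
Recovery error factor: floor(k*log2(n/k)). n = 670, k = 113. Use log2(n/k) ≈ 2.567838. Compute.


log2(n/k) = log2(670/113) ≈ 2.567838.
k*log2(n/k) ≈ 113*2.567838 = 290.165694.
floor(290.165694) = 290.

290


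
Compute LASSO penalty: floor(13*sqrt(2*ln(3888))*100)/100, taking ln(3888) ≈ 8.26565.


ln(3888) ≈ 8.26565.
2*ln(n) ≈ 16.5313.
sqrt(2*ln(n)) ≈ sqrt(16.5313) ≈ 4.06587.
lambda ≈ 13*4.06587 = 52.85631.
floor(lambda*100)/100 = 52.85.

52.85


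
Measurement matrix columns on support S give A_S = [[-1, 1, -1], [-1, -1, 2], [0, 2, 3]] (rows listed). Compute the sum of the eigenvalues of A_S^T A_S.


Sum of eigenvalues of A_S^T A_S = trace(A_S^T A_S) = sum of squared column norms of A_S.
A_S^T A_S diagonal: [2, 6, 14].
trace = 2 + 6 + 14 = 22.

22


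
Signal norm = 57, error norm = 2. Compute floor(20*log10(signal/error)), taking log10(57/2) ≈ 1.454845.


||x||/||e|| = 57/2.
log10(57/2) ≈ 1.454845.
20*log10(||x||/||e||) ≈ 20*1.454845 = 29.0969.
floor(29.0969) = 29.

29


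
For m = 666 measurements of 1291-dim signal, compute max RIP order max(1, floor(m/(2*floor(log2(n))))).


floor(log2(1291)) = 10.
2*10 = 20.
m/(2*floor(log2(n))) = 666/20 ≈ 33.3.
floor = 33.
k = max(1, 33) = 33.

33


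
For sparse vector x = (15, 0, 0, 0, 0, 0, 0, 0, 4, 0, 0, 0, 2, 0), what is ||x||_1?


Non-zero entries: [(0, 15), (8, 4), (12, 2)]
Absolute values: [15, 4, 2]
||x||_1 = sum = 21.

21


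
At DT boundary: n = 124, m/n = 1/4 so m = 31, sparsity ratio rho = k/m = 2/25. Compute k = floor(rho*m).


m = 1/4*124 = 31.
rho = 2/25.
rho*m = 2/25*31 = 2.48.
k = floor(2.48) = 2.

2


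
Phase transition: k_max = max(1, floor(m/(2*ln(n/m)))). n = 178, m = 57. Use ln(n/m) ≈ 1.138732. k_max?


n/m = 178/57.
ln(n/m) ≈ 1.138732.
2*ln(n/m) ≈ 2.277464.
m/(2*ln(n/m)) ≈ 57/2.277464 ≈ 25.0278.
floor = 25.
k_max = max(1, 25) = 25.

25


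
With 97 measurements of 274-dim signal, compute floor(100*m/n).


100*m/n = 100*97/274 ≈ 35.4015.
floor = 35.

35


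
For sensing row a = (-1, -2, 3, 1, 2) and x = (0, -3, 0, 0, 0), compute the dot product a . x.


Non-zero terms: ['-2*-3']
Products: [6]
y = sum = 6.

6


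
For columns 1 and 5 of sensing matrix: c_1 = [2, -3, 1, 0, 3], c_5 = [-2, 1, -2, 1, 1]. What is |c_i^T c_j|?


Inner product: 2*-2 + -3*1 + 1*-2 + 0*1 + 3*1
Products: [-4, -3, -2, 0, 3]
Sum = -6.
|dot| = 6.

6


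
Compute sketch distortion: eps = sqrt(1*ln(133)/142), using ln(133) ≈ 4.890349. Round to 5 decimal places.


ln(133) ≈ 4.890349.
1*ln(N)/m ≈ 1*4.890349/142 ≈ 0.03443908.
eps = sqrt(0.03443908) ≈ 0.1855777 ≈ 0.18558.

0.18558


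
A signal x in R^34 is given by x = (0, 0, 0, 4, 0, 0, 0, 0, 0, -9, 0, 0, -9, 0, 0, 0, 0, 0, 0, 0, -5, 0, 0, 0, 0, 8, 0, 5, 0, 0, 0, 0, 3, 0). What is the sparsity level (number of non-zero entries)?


Non-zero positions: [3, 9, 12, 20, 25, 27, 32].
Sparsity = 7.

7


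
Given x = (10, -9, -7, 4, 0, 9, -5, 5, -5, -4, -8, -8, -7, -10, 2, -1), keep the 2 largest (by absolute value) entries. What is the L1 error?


Sorted |x_i| descending: [10, 10, 9, 9, 8, 8, 7, 7, 5, 5, 5, 4, 4, 2, 1, 0]
Keep top 2: [10, 10]
Tail entries: [9, 9, 8, 8, 7, 7, 5, 5, 5, 4, 4, 2, 1, 0]
L1 error = sum of tail = 74.

74


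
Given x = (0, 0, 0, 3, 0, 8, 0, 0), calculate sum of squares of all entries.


Non-zero entries: [(3, 3), (5, 8)]
Squares: [9, 64]
||x||_2^2 = sum = 73.

73


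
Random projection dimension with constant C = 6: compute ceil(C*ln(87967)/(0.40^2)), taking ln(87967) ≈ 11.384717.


ln(87967) ≈ 11.384717.
eps^2 = 0.40^2 = 0.16.
C*ln(N)/eps^2 ≈ 6*11.384717/0.16 ≈ 426.9269.
m = ceil(426.9269) = 427.

427


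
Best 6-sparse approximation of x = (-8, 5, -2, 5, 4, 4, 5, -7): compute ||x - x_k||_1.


Sorted |x_i| descending: [8, 7, 5, 5, 5, 4, 4, 2]
Keep top 6: [8, 7, 5, 5, 5, 4]
Tail entries: [4, 2]
L1 error = sum of tail = 6.

6


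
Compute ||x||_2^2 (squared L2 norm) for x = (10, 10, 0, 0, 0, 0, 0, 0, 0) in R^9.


Non-zero entries: [(0, 10), (1, 10)]
Squares: [100, 100]
||x||_2^2 = sum = 200.

200


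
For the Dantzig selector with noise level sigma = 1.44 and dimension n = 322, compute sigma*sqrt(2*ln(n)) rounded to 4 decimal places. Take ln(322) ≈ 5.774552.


ln(322) ≈ 5.774552.
2*ln(n) ≈ 11.549104.
sqrt(2*ln(n)) ≈ sqrt(11.549104) ≈ 3.398397.
threshold ≈ 1.44*3.398397 = 4.89369168 ≈ 4.8937.

4.8937


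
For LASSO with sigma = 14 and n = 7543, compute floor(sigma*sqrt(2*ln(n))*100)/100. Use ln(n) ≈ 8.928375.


ln(7543) ≈ 8.928375.
2*ln(n) ≈ 17.85675.
sqrt(2*ln(n)) ≈ sqrt(17.85675) ≈ 4.225725.
lambda ≈ 14*4.225725 = 59.16015.
floor(lambda*100)/100 = 59.16.

59.16


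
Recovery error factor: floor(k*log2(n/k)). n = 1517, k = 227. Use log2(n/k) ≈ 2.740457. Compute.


log2(n/k) = log2(1517/227) ≈ 2.740457.
k*log2(n/k) ≈ 227*2.740457 = 622.083739.
floor(622.083739) = 622.

622


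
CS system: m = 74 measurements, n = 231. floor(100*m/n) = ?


100*m/n = 100*74/231 ≈ 32.0346.
floor = 32.

32


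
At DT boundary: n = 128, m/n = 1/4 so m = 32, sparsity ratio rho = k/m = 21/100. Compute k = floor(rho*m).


m = 1/4*128 = 32.
rho = 21/100.
rho*m = 21/100*32 = 6.72.
k = floor(6.72) = 6.

6


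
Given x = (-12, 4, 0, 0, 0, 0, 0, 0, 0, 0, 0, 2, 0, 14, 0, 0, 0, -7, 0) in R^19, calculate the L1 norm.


Non-zero entries: [(0, -12), (1, 4), (11, 2), (13, 14), (17, -7)]
Absolute values: [12, 4, 2, 14, 7]
||x||_1 = sum = 39.

39


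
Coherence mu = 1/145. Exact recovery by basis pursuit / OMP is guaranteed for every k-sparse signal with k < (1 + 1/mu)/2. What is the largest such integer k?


1/mu = 145.
1 + 1/mu = 146.
(1 + 1/mu)/2 = 73 is an integer and the inequality is strict, so k_max = 73 - 1 = 72.

72


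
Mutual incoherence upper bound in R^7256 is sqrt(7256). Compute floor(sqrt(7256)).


85^2 = 7225 <= 7256 < 7396 = 86^2, so 85 <= sqrt(7256) < 86.
floor(sqrt(7256)) = 85.

85


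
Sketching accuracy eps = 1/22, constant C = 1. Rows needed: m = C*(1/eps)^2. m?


1/eps = 22.
(1/eps)^2 = 484.
m = 1*484 = 484.

484


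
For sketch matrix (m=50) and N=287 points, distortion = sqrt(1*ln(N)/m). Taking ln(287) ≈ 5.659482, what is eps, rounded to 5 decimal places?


ln(287) ≈ 5.659482.
1*ln(N)/m ≈ 1*5.659482/50 ≈ 0.11318964.
eps = sqrt(0.11318964) ≈ 0.3364367 ≈ 0.33644.

0.33644


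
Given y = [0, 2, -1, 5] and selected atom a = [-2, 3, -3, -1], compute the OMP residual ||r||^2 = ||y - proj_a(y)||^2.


a^T a = 23.
a^T y = 4.
coeff = 4/23 = 4/23.
||r||^2 = 674/23.

674/23


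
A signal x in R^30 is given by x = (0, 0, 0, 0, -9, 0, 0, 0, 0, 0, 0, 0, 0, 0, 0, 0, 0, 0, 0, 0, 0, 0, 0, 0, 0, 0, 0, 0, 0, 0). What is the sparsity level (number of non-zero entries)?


Non-zero positions: [4].
Sparsity = 1.

1


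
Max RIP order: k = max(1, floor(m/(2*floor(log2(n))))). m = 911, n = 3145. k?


floor(log2(3145)) = 11.
2*11 = 22.
m/(2*floor(log2(n))) = 911/22 ≈ 41.4091.
floor = 41.
k = max(1, 41) = 41.

41


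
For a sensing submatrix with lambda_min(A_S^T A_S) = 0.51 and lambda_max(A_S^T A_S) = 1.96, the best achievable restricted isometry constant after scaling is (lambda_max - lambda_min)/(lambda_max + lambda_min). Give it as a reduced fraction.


lambda_max - lambda_min = 1.96 - 0.51 = 1.45.
lambda_max + lambda_min = 1.96 + 0.51 = 2.47.
delta = 1.45/2.47 = 145/247.

145/247


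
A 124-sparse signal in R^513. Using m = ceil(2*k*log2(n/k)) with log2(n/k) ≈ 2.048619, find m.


log2(n/k) = log2(513/124) ≈ 2.048619.
2*k*log2(n/k) ≈ 2*124*2.048619 = 508.057512.
m = ceil(508.057512) = 509.

509


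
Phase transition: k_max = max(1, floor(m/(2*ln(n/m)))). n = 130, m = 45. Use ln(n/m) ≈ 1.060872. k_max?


n/m = 130/45 = 26/9.
ln(n/m) ≈ 1.060872.
2*ln(n/m) ≈ 2.121744.
m/(2*ln(n/m)) ≈ 45/2.121744 ≈ 21.209.
floor = 21.
k_max = max(1, 21) = 21.

21


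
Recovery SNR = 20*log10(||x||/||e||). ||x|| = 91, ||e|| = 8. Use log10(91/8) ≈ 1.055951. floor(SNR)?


||x||/||e|| = 91/8.
log10(91/8) ≈ 1.055951.
20*log10(||x||/||e||) ≈ 20*1.055951 = 21.11902.
floor(21.11902) = 21.

21


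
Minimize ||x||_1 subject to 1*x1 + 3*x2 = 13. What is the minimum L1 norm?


Axis intercepts:
  x1 = 13, x2 = 0: L1 = 13
  x1 = 0, x2 = 13/3: L1 = 13/3
x* = (0, 13/3)
||x*||_1 = 13/3.

13/3


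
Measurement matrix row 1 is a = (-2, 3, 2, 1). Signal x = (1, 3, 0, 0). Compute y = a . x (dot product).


Non-zero terms: ['-2*1', '3*3']
Products: [-2, 9]
y = sum = 7.

7


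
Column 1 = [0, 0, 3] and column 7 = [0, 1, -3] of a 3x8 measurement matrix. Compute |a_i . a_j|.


Inner product: 0*0 + 0*1 + 3*-3
Products: [0, 0, -9]
Sum = -9.
|dot| = 9.

9


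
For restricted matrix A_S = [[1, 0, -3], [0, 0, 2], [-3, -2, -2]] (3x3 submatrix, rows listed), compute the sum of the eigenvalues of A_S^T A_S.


Sum of eigenvalues of A_S^T A_S = trace(A_S^T A_S) = sum of squared column norms of A_S.
A_S^T A_S diagonal: [10, 4, 17].
trace = 10 + 4 + 17 = 31.

31


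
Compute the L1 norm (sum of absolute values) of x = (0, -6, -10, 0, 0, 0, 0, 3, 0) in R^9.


Non-zero entries: [(1, -6), (2, -10), (7, 3)]
Absolute values: [6, 10, 3]
||x||_1 = sum = 19.

19


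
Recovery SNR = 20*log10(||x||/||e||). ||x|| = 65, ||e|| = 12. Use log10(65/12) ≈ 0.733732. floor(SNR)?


||x||/||e|| = 65/12.
log10(65/12) ≈ 0.733732.
20*log10(||x||/||e||) ≈ 20*0.733732 = 14.67464.
floor(14.67464) = 14.

14


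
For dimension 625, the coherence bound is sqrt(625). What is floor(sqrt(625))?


25^2 = 625 <= 625 < 676 = 26^2, so 25 <= sqrt(625) < 26.
floor(sqrt(625)) = 25.

25


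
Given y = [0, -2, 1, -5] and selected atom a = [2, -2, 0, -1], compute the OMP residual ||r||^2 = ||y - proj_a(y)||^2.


a^T a = 9.
a^T y = 9.
coeff = 9/9 = 1.
||r||^2 = 21.

21


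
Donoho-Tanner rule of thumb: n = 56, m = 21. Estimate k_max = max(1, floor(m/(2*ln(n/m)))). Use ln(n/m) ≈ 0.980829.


n/m = 56/21 = 8/3.
ln(n/m) ≈ 0.980829.
2*ln(n/m) ≈ 1.961658.
m/(2*ln(n/m)) ≈ 21/1.961658 ≈ 10.7052.
floor = 10.
k_max = max(1, 10) = 10.

10


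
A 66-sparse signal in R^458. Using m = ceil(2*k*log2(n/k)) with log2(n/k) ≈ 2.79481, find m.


log2(n/k) = log2(458/66) ≈ 2.79481.
2*k*log2(n/k) ≈ 2*66*2.79481 = 368.91492.
m = ceil(368.91492) = 369.

369


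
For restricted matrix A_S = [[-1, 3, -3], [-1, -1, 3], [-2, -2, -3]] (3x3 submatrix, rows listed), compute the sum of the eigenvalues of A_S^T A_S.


Sum of eigenvalues of A_S^T A_S = trace(A_S^T A_S) = sum of squared column norms of A_S.
A_S^T A_S diagonal: [6, 14, 27].
trace = 6 + 14 + 27 = 47.

47


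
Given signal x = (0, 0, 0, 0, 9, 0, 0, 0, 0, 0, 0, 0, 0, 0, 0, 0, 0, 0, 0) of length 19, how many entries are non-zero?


Non-zero positions: [4].
Sparsity = 1.

1


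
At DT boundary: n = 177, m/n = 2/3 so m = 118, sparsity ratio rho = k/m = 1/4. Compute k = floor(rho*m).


m = 2/3*177 = 118.
rho = 1/4.
rho*m = 1/4*118 = 29.5.
k = floor(29.5) = 29.

29


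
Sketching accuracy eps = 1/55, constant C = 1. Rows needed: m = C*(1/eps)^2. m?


1/eps = 55.
(1/eps)^2 = 3025.
m = 1*3025 = 3025.

3025


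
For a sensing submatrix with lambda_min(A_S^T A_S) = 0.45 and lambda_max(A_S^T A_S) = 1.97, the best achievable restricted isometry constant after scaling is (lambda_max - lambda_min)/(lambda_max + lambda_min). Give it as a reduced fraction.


lambda_max - lambda_min = 1.97 - 0.45 = 1.52.
lambda_max + lambda_min = 1.97 + 0.45 = 2.42.
delta = 1.52/2.42 = 152/242 = 76/121.

76/121


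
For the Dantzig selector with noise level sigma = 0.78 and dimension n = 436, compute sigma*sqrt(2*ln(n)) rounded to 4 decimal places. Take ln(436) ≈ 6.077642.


ln(436) ≈ 6.077642.
2*ln(n) ≈ 12.155284.
sqrt(2*ln(n)) ≈ sqrt(12.155284) ≈ 3.486443.
threshold ≈ 0.78*3.486443 = 2.71942554 ≈ 2.7194.

2.7194


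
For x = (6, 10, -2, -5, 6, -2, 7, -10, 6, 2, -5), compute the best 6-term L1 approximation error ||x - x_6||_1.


Sorted |x_i| descending: [10, 10, 7, 6, 6, 6, 5, 5, 2, 2, 2]
Keep top 6: [10, 10, 7, 6, 6, 6]
Tail entries: [5, 5, 2, 2, 2]
L1 error = sum of tail = 16.

16


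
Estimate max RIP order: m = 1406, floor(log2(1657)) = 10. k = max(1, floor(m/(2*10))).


floor(log2(1657)) = 10.
2*10 = 20.
m/(2*floor(log2(n))) = 1406/20 ≈ 70.3.
floor = 70.
k = max(1, 70) = 70.

70


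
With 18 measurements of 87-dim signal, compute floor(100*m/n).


100*m/n = 100*18/87 ≈ 20.6897.
floor = 20.

20


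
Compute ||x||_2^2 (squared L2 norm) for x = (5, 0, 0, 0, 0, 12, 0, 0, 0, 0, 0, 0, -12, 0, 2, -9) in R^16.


Non-zero entries: [(0, 5), (5, 12), (12, -12), (14, 2), (15, -9)]
Squares: [25, 144, 144, 4, 81]
||x||_2^2 = sum = 398.

398


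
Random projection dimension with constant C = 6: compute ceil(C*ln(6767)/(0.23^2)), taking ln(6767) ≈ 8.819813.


ln(6767) ≈ 8.819813.
eps^2 = 0.23^2 = 0.0529.
C*ln(N)/eps^2 ≈ 6*8.819813/0.0529 ≈ 1000.3569.
m = ceil(1000.3569) = 1001.

1001


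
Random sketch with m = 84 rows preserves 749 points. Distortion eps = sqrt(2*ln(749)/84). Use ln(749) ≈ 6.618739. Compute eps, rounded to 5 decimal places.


ln(749) ≈ 6.618739.
2*ln(N)/m ≈ 2*6.618739/84 ≈ 0.15758902.
eps = sqrt(0.15758902) ≈ 0.3969748 ≈ 0.39697.

0.39697


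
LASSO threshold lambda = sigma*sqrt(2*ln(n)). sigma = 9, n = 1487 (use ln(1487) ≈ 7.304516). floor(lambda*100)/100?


ln(1487) ≈ 7.304516.
2*ln(n) ≈ 14.609032.
sqrt(2*ln(n)) ≈ sqrt(14.609032) ≈ 3.822176.
lambda ≈ 9*3.822176 = 34.399584.
floor(lambda*100)/100 = 34.39.

34.39


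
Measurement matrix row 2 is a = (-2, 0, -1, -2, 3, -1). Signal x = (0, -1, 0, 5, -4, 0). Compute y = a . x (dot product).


Non-zero terms: ['0*-1', '-2*5', '3*-4']
Products: [0, -10, -12]
y = sum = -22.

-22


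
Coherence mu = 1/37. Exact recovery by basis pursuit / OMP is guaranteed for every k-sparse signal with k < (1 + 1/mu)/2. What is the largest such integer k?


1/mu = 37.
1 + 1/mu = 38.
(1 + 1/mu)/2 = 19 is an integer and the inequality is strict, so k_max = 19 - 1 = 18.

18


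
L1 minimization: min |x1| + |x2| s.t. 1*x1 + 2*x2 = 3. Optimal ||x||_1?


Axis intercepts:
  x1 = 3, x2 = 0: L1 = 3
  x1 = 0, x2 = 3/2: L1 = 3/2
x* = (0, 3/2)
||x*||_1 = 3/2.

3/2


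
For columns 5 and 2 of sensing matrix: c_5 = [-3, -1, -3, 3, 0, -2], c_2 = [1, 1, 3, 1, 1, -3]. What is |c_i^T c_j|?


Inner product: -3*1 + -1*1 + -3*3 + 3*1 + 0*1 + -2*-3
Products: [-3, -1, -9, 3, 0, 6]
Sum = -4.
|dot| = 4.

4


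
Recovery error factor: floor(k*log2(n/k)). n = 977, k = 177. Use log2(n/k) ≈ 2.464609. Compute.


log2(n/k) = log2(977/177) ≈ 2.464609.
k*log2(n/k) ≈ 177*2.464609 = 436.235793.
floor(436.235793) = 436.

436


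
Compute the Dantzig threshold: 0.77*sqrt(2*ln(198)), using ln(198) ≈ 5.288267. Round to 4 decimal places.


ln(198) ≈ 5.288267.
2*ln(n) ≈ 10.576534.
sqrt(2*ln(n)) ≈ sqrt(10.576534) ≈ 3.252158.
threshold ≈ 0.77*3.252158 = 2.50416166 ≈ 2.5042.

2.5042


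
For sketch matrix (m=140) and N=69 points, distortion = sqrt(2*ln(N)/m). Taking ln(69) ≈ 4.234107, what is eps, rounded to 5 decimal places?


ln(69) ≈ 4.234107.
2*ln(N)/m ≈ 2*4.234107/140 ≈ 0.06048724.
eps = sqrt(0.06048724) ≈ 0.2459415 ≈ 0.24594.

0.24594


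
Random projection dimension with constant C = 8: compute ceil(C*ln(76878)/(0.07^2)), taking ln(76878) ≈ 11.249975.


ln(76878) ≈ 11.249975.
eps^2 = 0.07^2 = 0.0049.
C*ln(N)/eps^2 ≈ 8*11.249975/0.0049 ≈ 18367.3061.
m = ceil(18367.3061) = 18368.

18368


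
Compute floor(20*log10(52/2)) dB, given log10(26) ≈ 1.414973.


||x||/||e|| = 52/2 = 26.
log10(26) ≈ 1.414973.
20*log10(||x||/||e||) ≈ 20*1.414973 = 28.29946.
floor(28.29946) = 28.

28


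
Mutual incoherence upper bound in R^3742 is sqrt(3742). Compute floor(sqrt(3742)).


61^2 = 3721 <= 3742 < 3844 = 62^2, so 61 <= sqrt(3742) < 62.
floor(sqrt(3742)) = 61.

61


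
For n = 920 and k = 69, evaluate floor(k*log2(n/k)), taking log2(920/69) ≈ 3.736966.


log2(n/k) = log2(920/69) ≈ 3.736966.
k*log2(n/k) ≈ 69*3.736966 = 257.850654.
floor(257.850654) = 257.

257


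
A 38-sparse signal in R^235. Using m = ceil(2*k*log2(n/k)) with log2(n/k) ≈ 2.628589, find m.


log2(n/k) = log2(235/38) ≈ 2.628589.
2*k*log2(n/k) ≈ 2*38*2.628589 = 199.772764.
m = ceil(199.772764) = 200.

200


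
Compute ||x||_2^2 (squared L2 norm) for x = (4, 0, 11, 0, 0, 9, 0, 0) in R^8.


Non-zero entries: [(0, 4), (2, 11), (5, 9)]
Squares: [16, 121, 81]
||x||_2^2 = sum = 218.

218


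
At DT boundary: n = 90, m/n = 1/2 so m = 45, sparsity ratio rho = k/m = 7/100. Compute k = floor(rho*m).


m = 1/2*90 = 45.
rho = 7/100.
rho*m = 7/100*45 = 3.15.
k = floor(3.15) = 3.

3


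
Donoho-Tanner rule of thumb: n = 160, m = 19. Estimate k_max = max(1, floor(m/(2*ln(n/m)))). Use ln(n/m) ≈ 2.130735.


n/m = 160/19.
ln(n/m) ≈ 2.130735.
2*ln(n/m) ≈ 4.26147.
m/(2*ln(n/m)) ≈ 19/4.26147 ≈ 4.4586.
floor = 4.
k_max = max(1, 4) = 4.

4


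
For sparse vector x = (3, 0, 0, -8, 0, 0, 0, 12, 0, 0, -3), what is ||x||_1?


Non-zero entries: [(0, 3), (3, -8), (7, 12), (10, -3)]
Absolute values: [3, 8, 12, 3]
||x||_1 = sum = 26.

26


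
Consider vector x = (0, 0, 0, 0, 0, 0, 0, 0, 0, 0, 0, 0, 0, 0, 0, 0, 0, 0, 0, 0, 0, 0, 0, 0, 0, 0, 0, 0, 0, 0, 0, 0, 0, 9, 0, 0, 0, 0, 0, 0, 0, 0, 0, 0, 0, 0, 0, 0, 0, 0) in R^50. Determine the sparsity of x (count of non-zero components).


Non-zero positions: [33].
Sparsity = 1.

1


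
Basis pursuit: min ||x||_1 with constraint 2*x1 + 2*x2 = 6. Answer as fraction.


Axis intercepts:
  x1 = 3, x2 = 0: L1 = 3
  x1 = 0, x2 = 3: L1 = 3
x* = (3, 0)
||x*||_1 = 3.

3


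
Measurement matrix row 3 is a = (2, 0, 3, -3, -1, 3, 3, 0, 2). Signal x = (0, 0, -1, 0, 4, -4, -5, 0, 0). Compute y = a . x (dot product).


Non-zero terms: ['3*-1', '-1*4', '3*-4', '3*-5']
Products: [-3, -4, -12, -15]
y = sum = -34.

-34


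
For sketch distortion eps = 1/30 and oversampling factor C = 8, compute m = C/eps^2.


1/eps = 30.
(1/eps)^2 = 900.
m = 8*900 = 7200.

7200


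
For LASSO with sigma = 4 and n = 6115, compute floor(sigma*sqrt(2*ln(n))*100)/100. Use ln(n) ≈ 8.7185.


ln(6115) ≈ 8.7185.
2*ln(n) ≈ 17.437.
sqrt(2*ln(n)) ≈ sqrt(17.437) ≈ 4.175763.
lambda ≈ 4*4.175763 = 16.703052.
floor(lambda*100)/100 = 16.70.

16.70


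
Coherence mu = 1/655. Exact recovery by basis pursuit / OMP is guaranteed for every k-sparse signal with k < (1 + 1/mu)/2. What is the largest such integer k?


1/mu = 655.
1 + 1/mu = 656.
(1 + 1/mu)/2 = 328 is an integer and the inequality is strict, so k_max = 328 - 1 = 327.

327


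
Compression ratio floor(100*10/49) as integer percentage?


100*m/n = 100*10/49 ≈ 20.4082.
floor = 20.

20


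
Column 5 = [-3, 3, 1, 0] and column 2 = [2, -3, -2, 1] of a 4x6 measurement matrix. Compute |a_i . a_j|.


Inner product: -3*2 + 3*-3 + 1*-2 + 0*1
Products: [-6, -9, -2, 0]
Sum = -17.
|dot| = 17.

17


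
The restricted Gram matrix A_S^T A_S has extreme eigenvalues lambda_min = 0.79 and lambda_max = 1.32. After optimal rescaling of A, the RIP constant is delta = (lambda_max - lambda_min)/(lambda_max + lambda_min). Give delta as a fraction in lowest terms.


lambda_max - lambda_min = 1.32 - 0.79 = 0.53.
lambda_max + lambda_min = 1.32 + 0.79 = 2.11.
delta = 0.53/2.11 = 53/211.

53/211


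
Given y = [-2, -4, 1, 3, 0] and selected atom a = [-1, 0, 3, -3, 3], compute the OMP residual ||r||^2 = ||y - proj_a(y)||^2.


a^T a = 28.
a^T y = -4.
coeff = -4/28 = -1/7.
||r||^2 = 206/7.

206/7


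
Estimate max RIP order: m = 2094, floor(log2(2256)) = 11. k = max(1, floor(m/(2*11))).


floor(log2(2256)) = 11.
2*11 = 22.
m/(2*floor(log2(n))) = 2094/22 ≈ 95.1818.
floor = 95.
k = max(1, 95) = 95.

95


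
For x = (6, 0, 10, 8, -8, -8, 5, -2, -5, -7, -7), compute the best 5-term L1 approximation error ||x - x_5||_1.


Sorted |x_i| descending: [10, 8, 8, 8, 7, 7, 6, 5, 5, 2, 0]
Keep top 5: [10, 8, 8, 8, 7]
Tail entries: [7, 6, 5, 5, 2, 0]
L1 error = sum of tail = 25.

25


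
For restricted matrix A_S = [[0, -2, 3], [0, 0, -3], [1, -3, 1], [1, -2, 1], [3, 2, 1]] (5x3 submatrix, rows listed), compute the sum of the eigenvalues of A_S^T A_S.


Sum of eigenvalues of A_S^T A_S = trace(A_S^T A_S) = sum of squared column norms of A_S.
A_S^T A_S diagonal: [11, 21, 21].
trace = 11 + 21 + 21 = 53.

53


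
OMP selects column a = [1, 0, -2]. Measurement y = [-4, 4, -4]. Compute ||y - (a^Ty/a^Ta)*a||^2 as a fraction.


a^T a = 5.
a^T y = 4.
coeff = 4/5 = 4/5.
||r||^2 = 224/5.

224/5


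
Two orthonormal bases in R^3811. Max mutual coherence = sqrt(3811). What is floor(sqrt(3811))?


61^2 = 3721 <= 3811 < 3844 = 62^2, so 61 <= sqrt(3811) < 62.
floor(sqrt(3811)) = 61.

61


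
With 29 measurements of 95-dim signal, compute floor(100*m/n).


100*m/n = 100*29/95 ≈ 30.5263.
floor = 30.

30


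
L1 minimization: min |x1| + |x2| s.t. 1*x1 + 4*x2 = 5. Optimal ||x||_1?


Axis intercepts:
  x1 = 5, x2 = 0: L1 = 5
  x1 = 0, x2 = 5/4: L1 = 5/4
x* = (0, 5/4)
||x*||_1 = 5/4.

5/4


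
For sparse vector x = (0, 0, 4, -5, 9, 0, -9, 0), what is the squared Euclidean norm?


Non-zero entries: [(2, 4), (3, -5), (4, 9), (6, -9)]
Squares: [16, 25, 81, 81]
||x||_2^2 = sum = 203.

203


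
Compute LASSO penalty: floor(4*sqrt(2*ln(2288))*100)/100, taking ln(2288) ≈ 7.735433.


ln(2288) ≈ 7.735433.
2*ln(n) ≈ 15.470866.
sqrt(2*ln(n)) ≈ sqrt(15.470866) ≈ 3.933302.
lambda ≈ 4*3.933302 = 15.733208.
floor(lambda*100)/100 = 15.73.

15.73


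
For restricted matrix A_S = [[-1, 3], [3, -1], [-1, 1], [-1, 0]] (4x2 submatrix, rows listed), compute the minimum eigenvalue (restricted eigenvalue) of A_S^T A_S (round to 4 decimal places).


A_S^T A_S = [[12, -7], [-7, 11]].
trace = 23.
det = 83.
disc = trace^2 - 4*det = 529 - 4*83 = 197.
sqrt(197) ≈ 14.035669.
lam_min = (23 - sqrt(197))/2 ≈ (23 - 14.035669)/2 = 4.4821655 ≈ 4.4822.

4.4822


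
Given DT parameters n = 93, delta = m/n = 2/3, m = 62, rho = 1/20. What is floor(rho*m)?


m = 2/3*93 = 62.
rho = 1/20.
rho*m = 1/20*62 = 3.1.
k = floor(3.1) = 3.

3


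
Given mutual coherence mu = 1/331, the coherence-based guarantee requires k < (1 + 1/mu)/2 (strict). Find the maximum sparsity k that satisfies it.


1/mu = 331.
1 + 1/mu = 332.
(1 + 1/mu)/2 = 166 is an integer and the inequality is strict, so k_max = 166 - 1 = 165.

165


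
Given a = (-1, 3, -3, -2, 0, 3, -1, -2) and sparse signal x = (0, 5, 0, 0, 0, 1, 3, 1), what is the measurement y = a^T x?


Non-zero terms: ['3*5', '3*1', '-1*3', '-2*1']
Products: [15, 3, -3, -2]
y = sum = 13.

13


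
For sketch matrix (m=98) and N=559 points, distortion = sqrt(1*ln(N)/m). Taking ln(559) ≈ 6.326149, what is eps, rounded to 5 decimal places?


ln(559) ≈ 6.326149.
1*ln(N)/m ≈ 1*6.326149/98 ≈ 0.06455254.
eps = sqrt(0.06455254) ≈ 0.2540719 ≈ 0.25407.

0.25407


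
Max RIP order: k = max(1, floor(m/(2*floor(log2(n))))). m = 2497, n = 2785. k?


floor(log2(2785)) = 11.
2*11 = 22.
m/(2*floor(log2(n))) = 2497/22 ≈ 113.5.
floor = 113.
k = max(1, 113) = 113.

113


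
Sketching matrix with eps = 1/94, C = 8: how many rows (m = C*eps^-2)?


1/eps = 94.
(1/eps)^2 = 8836.
m = 8*8836 = 70688.

70688


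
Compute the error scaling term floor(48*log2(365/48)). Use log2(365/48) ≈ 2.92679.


log2(n/k) = log2(365/48) ≈ 2.92679.
k*log2(n/k) ≈ 48*2.92679 = 140.48592.
floor(140.48592) = 140.

140


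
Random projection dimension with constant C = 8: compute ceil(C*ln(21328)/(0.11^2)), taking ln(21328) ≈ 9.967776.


ln(21328) ≈ 9.967776.
eps^2 = 0.11^2 = 0.0121.
C*ln(N)/eps^2 ≈ 8*9.967776/0.0121 ≈ 6590.2651.
m = ceil(6590.2651) = 6591.

6591


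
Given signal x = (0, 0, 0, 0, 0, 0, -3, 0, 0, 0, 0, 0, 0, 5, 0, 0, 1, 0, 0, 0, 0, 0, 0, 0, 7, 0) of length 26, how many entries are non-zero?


Non-zero positions: [6, 13, 16, 24].
Sparsity = 4.

4


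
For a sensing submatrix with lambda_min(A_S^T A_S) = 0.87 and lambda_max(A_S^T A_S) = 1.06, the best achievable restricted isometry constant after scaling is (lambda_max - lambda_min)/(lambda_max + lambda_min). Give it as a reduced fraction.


lambda_max - lambda_min = 1.06 - 0.87 = 0.19.
lambda_max + lambda_min = 1.06 + 0.87 = 1.93.
delta = 0.19/1.93 = 19/193.

19/193


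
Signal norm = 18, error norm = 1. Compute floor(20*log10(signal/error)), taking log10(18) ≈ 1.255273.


||x||/||e|| = 18/1 = 18.
log10(18) ≈ 1.255273.
20*log10(||x||/||e||) ≈ 20*1.255273 = 25.10546.
floor(25.10546) = 25.

25


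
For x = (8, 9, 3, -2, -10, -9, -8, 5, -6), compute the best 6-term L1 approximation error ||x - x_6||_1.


Sorted |x_i| descending: [10, 9, 9, 8, 8, 6, 5, 3, 2]
Keep top 6: [10, 9, 9, 8, 8, 6]
Tail entries: [5, 3, 2]
L1 error = sum of tail = 10.

10


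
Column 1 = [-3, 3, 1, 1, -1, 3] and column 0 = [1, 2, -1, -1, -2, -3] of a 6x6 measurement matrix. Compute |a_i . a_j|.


Inner product: -3*1 + 3*2 + 1*-1 + 1*-1 + -1*-2 + 3*-3
Products: [-3, 6, -1, -1, 2, -9]
Sum = -6.
|dot| = 6.

6


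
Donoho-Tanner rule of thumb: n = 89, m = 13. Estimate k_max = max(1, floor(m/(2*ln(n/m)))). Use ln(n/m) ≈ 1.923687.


n/m = 89/13.
ln(n/m) ≈ 1.923687.
2*ln(n/m) ≈ 3.847374.
m/(2*ln(n/m)) ≈ 13/3.847374 ≈ 3.3789.
floor = 3.
k_max = max(1, 3) = 3.

3


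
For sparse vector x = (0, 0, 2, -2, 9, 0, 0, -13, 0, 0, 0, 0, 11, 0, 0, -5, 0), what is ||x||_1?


Non-zero entries: [(2, 2), (3, -2), (4, 9), (7, -13), (12, 11), (15, -5)]
Absolute values: [2, 2, 9, 13, 11, 5]
||x||_1 = sum = 42.

42


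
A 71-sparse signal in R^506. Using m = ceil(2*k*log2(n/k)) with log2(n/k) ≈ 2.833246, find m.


log2(n/k) = log2(506/71) ≈ 2.833246.
2*k*log2(n/k) ≈ 2*71*2.833246 = 402.320932.
m = ceil(402.320932) = 403.

403


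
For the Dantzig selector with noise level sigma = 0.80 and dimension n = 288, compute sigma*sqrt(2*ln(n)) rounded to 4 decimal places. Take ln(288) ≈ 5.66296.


ln(288) ≈ 5.66296.
2*ln(n) ≈ 11.32592.
sqrt(2*ln(n)) ≈ sqrt(11.32592) ≈ 3.3654.
threshold ≈ 0.80*3.3654 = 2.69232 ≈ 2.6923.

2.6923


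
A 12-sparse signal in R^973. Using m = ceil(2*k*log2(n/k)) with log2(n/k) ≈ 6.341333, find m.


log2(n/k) = log2(973/12) ≈ 6.341333.
2*k*log2(n/k) ≈ 2*12*6.341333 = 152.191992.
m = ceil(152.191992) = 153.

153


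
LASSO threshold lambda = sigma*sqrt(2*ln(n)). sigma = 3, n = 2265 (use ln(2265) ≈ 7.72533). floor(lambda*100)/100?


ln(2265) ≈ 7.72533.
2*ln(n) ≈ 15.45066.
sqrt(2*ln(n)) ≈ sqrt(15.45066) ≈ 3.930733.
lambda ≈ 3*3.930733 = 11.792199.
floor(lambda*100)/100 = 11.79.

11.79


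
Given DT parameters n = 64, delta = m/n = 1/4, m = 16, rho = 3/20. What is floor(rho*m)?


m = 1/4*64 = 16.
rho = 3/20.
rho*m = 3/20*16 = 2.4.
k = floor(2.4) = 2.

2


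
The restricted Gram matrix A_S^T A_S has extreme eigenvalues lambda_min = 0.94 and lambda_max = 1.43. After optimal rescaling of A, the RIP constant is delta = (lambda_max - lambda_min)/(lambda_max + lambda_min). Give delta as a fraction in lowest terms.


lambda_max - lambda_min = 1.43 - 0.94 = 0.49.
lambda_max + lambda_min = 1.43 + 0.94 = 2.37.
delta = 0.49/2.37 = 49/237.

49/237


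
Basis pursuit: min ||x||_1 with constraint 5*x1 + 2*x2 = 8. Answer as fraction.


Axis intercepts:
  x1 = 8/5, x2 = 0: L1 = 8/5
  x1 = 0, x2 = 4: L1 = 4
x* = (8/5, 0)
||x*||_1 = 8/5.

8/5


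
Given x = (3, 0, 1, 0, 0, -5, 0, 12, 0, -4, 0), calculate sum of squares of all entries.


Non-zero entries: [(0, 3), (2, 1), (5, -5), (7, 12), (9, -4)]
Squares: [9, 1, 25, 144, 16]
||x||_2^2 = sum = 195.

195


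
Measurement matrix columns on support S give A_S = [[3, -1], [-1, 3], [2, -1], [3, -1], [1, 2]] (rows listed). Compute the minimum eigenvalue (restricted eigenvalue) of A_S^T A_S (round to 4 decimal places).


A_S^T A_S = [[24, -9], [-9, 16]].
trace = 40.
det = 303.
disc = trace^2 - 4*det = 1600 - 4*303 = 388.
sqrt(388) ≈ 19.697716.
lam_min = (40 - sqrt(388))/2 ≈ (40 - 19.697716)/2 = 10.151142 ≈ 10.1511.

10.1511


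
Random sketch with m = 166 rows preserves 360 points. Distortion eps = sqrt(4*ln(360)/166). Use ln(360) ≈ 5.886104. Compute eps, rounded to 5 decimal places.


ln(360) ≈ 5.886104.
4*ln(N)/m ≈ 4*5.886104/166 ≈ 0.14183383.
eps = sqrt(0.14183383) ≈ 0.3766083 ≈ 0.37661.

0.37661


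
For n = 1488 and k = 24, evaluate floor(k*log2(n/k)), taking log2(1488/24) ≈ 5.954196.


log2(n/k) = log2(1488/24) ≈ 5.954196.
k*log2(n/k) ≈ 24*5.954196 = 142.900704.
floor(142.900704) = 142.

142


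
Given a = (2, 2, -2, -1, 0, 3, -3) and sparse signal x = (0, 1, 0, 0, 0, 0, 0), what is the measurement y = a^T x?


Non-zero terms: ['2*1']
Products: [2]
y = sum = 2.

2


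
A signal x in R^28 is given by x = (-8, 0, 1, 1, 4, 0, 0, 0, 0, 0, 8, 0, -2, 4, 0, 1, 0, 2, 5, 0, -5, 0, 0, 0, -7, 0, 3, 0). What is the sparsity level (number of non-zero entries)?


Non-zero positions: [0, 2, 3, 4, 10, 12, 13, 15, 17, 18, 20, 24, 26].
Sparsity = 13.

13


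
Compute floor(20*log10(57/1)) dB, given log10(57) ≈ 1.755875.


||x||/||e|| = 57/1 = 57.
log10(57) ≈ 1.755875.
20*log10(||x||/||e||) ≈ 20*1.755875 = 35.1175.
floor(35.1175) = 35.

35


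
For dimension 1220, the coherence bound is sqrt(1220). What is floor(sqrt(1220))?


34^2 = 1156 <= 1220 < 1225 = 35^2, so 34 <= sqrt(1220) < 35.
floor(sqrt(1220)) = 34.

34


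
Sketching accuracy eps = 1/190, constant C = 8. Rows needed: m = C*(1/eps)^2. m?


1/eps = 190.
(1/eps)^2 = 36100.
m = 8*36100 = 288800.

288800


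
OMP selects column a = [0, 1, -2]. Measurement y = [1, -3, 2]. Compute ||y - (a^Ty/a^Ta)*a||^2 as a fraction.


a^T a = 5.
a^T y = -7.
coeff = -7/5 = -7/5.
||r||^2 = 21/5.

21/5


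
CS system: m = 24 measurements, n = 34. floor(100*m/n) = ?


100*m/n = 100*24/34 ≈ 70.5882.
floor = 70.

70


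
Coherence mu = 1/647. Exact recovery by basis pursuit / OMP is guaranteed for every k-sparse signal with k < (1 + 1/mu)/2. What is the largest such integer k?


1/mu = 647.
1 + 1/mu = 648.
(1 + 1/mu)/2 = 324 is an integer and the inequality is strict, so k_max = 324 - 1 = 323.

323


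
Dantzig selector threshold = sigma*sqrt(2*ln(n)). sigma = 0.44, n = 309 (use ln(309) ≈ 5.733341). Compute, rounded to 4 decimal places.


ln(309) ≈ 5.733341.
2*ln(n) ≈ 11.466682.
sqrt(2*ln(n)) ≈ sqrt(11.466682) ≈ 3.386249.
threshold ≈ 0.44*3.386249 = 1.48994956 ≈ 1.4899.

1.4899


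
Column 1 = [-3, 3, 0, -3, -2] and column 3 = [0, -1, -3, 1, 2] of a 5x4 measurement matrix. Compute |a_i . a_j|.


Inner product: -3*0 + 3*-1 + 0*-3 + -3*1 + -2*2
Products: [0, -3, 0, -3, -4]
Sum = -10.
|dot| = 10.

10


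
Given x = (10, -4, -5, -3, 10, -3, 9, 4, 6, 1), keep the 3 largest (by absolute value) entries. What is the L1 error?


Sorted |x_i| descending: [10, 10, 9, 6, 5, 4, 4, 3, 3, 1]
Keep top 3: [10, 10, 9]
Tail entries: [6, 5, 4, 4, 3, 3, 1]
L1 error = sum of tail = 26.

26


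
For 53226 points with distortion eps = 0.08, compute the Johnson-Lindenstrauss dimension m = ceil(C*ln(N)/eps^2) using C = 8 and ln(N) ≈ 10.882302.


ln(53226) ≈ 10.882302.
eps^2 = 0.08^2 = 0.0064.
C*ln(N)/eps^2 ≈ 8*10.882302/0.0064 ≈ 13602.8775.
m = ceil(13602.8775) = 13603.

13603


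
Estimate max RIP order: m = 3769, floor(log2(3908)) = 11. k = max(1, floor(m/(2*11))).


floor(log2(3908)) = 11.
2*11 = 22.
m/(2*floor(log2(n))) = 3769/22 ≈ 171.3182.
floor = 171.
k = max(1, 171) = 171.

171


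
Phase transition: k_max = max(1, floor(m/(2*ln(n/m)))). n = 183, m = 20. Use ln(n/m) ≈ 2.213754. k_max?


n/m = 183/20.
ln(n/m) ≈ 2.213754.
2*ln(n/m) ≈ 4.427508.
m/(2*ln(n/m)) ≈ 20/4.427508 ≈ 4.5172.
floor = 4.
k_max = max(1, 4) = 4.

4


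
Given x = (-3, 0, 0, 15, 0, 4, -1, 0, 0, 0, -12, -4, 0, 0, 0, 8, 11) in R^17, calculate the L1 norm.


Non-zero entries: [(0, -3), (3, 15), (5, 4), (6, -1), (10, -12), (11, -4), (15, 8), (16, 11)]
Absolute values: [3, 15, 4, 1, 12, 4, 8, 11]
||x||_1 = sum = 58.

58


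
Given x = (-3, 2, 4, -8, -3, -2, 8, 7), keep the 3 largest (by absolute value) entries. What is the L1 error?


Sorted |x_i| descending: [8, 8, 7, 4, 3, 3, 2, 2]
Keep top 3: [8, 8, 7]
Tail entries: [4, 3, 3, 2, 2]
L1 error = sum of tail = 14.

14


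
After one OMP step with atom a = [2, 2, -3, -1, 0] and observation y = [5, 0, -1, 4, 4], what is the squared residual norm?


a^T a = 18.
a^T y = 9.
coeff = 9/18 = 1/2.
||r||^2 = 107/2.

107/2


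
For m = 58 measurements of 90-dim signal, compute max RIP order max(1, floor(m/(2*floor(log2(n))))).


floor(log2(90)) = 6.
2*6 = 12.
m/(2*floor(log2(n))) = 58/12 ≈ 4.8333.
floor = 4.
k = max(1, 4) = 4.

4


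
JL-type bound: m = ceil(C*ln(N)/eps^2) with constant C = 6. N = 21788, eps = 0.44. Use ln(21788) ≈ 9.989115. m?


ln(21788) ≈ 9.989115.
eps^2 = 0.44^2 = 0.1936.
C*ln(N)/eps^2 ≈ 6*9.989115/0.1936 ≈ 309.58.
m = ceil(309.58) = 310.

310


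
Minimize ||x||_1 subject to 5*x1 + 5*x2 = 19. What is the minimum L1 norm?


Axis intercepts:
  x1 = 19/5, x2 = 0: L1 = 19/5
  x1 = 0, x2 = 19/5: L1 = 19/5
x* = (19/5, 0)
||x*||_1 = 19/5.

19/5


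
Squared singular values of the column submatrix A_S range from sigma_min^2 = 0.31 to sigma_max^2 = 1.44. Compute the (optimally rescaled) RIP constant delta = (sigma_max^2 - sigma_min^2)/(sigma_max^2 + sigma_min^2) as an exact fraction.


lambda_max - lambda_min = 1.44 - 0.31 = 1.13.
lambda_max + lambda_min = 1.44 + 0.31 = 1.75.
delta = 1.13/1.75 = 113/175.

113/175


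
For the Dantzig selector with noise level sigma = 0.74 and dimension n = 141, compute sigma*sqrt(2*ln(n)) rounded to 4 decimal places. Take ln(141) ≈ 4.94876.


ln(141) ≈ 4.94876.
2*ln(n) ≈ 9.89752.
sqrt(2*ln(n)) ≈ sqrt(9.89752) ≈ 3.146032.
threshold ≈ 0.74*3.146032 = 2.32806368 ≈ 2.3281.

2.3281


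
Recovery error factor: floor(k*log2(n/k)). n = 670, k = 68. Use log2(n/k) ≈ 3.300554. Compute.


log2(n/k) = log2(670/68) ≈ 3.300554.
k*log2(n/k) ≈ 68*3.300554 = 224.437672.
floor(224.437672) = 224.

224


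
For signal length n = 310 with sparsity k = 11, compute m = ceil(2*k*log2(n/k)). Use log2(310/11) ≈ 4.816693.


log2(n/k) = log2(310/11) ≈ 4.816693.
2*k*log2(n/k) ≈ 2*11*4.816693 = 105.967246.
m = ceil(105.967246) = 106.

106


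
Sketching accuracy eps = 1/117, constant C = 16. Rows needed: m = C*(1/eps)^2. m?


1/eps = 117.
(1/eps)^2 = 13689.
m = 16*13689 = 219024.

219024


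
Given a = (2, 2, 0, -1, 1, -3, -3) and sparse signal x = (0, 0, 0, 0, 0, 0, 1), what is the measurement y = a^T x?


Non-zero terms: ['-3*1']
Products: [-3]
y = sum = -3.

-3


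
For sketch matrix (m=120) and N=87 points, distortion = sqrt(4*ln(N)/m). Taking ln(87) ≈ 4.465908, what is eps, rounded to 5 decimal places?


ln(87) ≈ 4.465908.
4*ln(N)/m ≈ 4*4.465908/120 ≈ 0.1488636.
eps = sqrt(0.1488636) ≈ 0.3858285 ≈ 0.38583.

0.38583


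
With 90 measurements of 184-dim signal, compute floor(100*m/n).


100*m/n = 100*90/184 ≈ 48.913.
floor = 48.

48


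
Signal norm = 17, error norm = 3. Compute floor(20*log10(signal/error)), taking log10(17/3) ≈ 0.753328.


||x||/||e|| = 17/3.
log10(17/3) ≈ 0.753328.
20*log10(||x||/||e||) ≈ 20*0.753328 = 15.06656.
floor(15.06656) = 15.

15


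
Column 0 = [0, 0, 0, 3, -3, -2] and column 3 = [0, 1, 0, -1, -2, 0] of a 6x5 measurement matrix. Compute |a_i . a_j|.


Inner product: 0*0 + 0*1 + 0*0 + 3*-1 + -3*-2 + -2*0
Products: [0, 0, 0, -3, 6, 0]
Sum = 3.
|dot| = 3.

3


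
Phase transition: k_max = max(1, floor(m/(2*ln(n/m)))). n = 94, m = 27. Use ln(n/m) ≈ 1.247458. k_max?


n/m = 94/27.
ln(n/m) ≈ 1.247458.
2*ln(n/m) ≈ 2.494916.
m/(2*ln(n/m)) ≈ 27/2.494916 ≈ 10.822.
floor = 10.
k_max = max(1, 10) = 10.

10


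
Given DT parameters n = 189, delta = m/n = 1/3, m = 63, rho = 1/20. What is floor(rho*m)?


m = 1/3*189 = 63.
rho = 1/20.
rho*m = 1/20*63 = 3.15.
k = floor(3.15) = 3.

3


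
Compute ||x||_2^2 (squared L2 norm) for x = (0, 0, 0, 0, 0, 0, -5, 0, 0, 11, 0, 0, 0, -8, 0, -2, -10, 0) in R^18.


Non-zero entries: [(6, -5), (9, 11), (13, -8), (15, -2), (16, -10)]
Squares: [25, 121, 64, 4, 100]
||x||_2^2 = sum = 314.

314


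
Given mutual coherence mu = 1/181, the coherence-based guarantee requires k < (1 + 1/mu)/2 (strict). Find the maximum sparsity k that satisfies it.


1/mu = 181.
1 + 1/mu = 182.
(1 + 1/mu)/2 = 91 is an integer and the inequality is strict, so k_max = 91 - 1 = 90.

90


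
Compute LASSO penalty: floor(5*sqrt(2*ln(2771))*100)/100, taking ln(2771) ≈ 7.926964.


ln(2771) ≈ 7.926964.
2*ln(n) ≈ 15.853928.
sqrt(2*ln(n)) ≈ sqrt(15.853928) ≈ 3.981699.
lambda ≈ 5*3.981699 = 19.908495.
floor(lambda*100)/100 = 19.90.

19.90


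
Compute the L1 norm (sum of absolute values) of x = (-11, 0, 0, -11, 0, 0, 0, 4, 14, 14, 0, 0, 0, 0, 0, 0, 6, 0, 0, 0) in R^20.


Non-zero entries: [(0, -11), (3, -11), (7, 4), (8, 14), (9, 14), (16, 6)]
Absolute values: [11, 11, 4, 14, 14, 6]
||x||_1 = sum = 60.

60


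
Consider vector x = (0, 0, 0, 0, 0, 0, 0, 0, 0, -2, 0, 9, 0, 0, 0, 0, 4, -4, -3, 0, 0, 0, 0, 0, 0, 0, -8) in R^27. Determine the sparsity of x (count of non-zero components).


Non-zero positions: [9, 11, 16, 17, 18, 26].
Sparsity = 6.

6


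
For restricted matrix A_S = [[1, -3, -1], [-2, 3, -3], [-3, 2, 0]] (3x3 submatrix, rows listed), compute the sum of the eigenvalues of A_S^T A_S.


Sum of eigenvalues of A_S^T A_S = trace(A_S^T A_S) = sum of squared column norms of A_S.
A_S^T A_S diagonal: [14, 22, 10].
trace = 14 + 22 + 10 = 46.

46
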